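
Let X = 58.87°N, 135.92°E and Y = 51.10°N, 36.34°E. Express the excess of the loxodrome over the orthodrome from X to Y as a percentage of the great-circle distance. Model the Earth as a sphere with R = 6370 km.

9.9%

Great circle: σ = 0.9120 rad → d_gc = Rσ = 5809.6 km
Rhumb: Δφ = -0.1356, Δλ = -1.7380, Δψ = -0.2373, q = Δφ/Δψ = 0.5716 → d_rh = R√(Δφ²+q²Δλ²) = 6386.4 km
Excess = (6386.4 − 5809.6) / 5809.6 = 576.8 / 5809.6 = 9.93% ≈ 9.9%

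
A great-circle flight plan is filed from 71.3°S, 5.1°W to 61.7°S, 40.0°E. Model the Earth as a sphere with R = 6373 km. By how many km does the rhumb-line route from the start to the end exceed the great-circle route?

Great circle: cos σ = sin φ₁ sin φ₂ + cos φ₁ cos φ₂ cos Δλ,  σ = 0.3444 rad → d_gc = 2194.7 km
Rhumb line: Δψ = +0.4260, q = Δφ/Δψ = 0.3933, d_rh = R√(Δφ²+q²Δλ²) = 2243.3 km
Excess = 2243.3 − 2194.7 = 48.6 ≈ 49 km

49 km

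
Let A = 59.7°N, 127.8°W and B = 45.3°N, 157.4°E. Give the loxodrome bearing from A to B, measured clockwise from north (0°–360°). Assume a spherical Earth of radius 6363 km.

252.3°

Meridional parts: M(φ₁)=+1.3065, M(φ₂)=+0.8888 → ΔM = -0.4177;  Δλ = -1.3055 rad
tan C = Δλ / ΔM = +3.1252 → C = 252.26°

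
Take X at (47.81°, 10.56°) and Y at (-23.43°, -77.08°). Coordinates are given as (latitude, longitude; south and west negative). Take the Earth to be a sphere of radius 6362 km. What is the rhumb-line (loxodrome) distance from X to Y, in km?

11840 km

Rhumb course C = atan2(Δλ, Δψ) with Δψ = ln[tan(π/4+φ₂/2)/tan(π/4+φ₁/2)] = -1.3733, Δλ = -1.5296 → C = 228.08°
d = R·|Δφ| / |cos C| = 6362·1.24337 / 0.66808 = 11840 km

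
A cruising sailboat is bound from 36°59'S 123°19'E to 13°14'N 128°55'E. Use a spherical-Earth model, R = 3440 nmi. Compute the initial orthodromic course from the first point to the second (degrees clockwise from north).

7.1°

θ = atan2( sin Δλ·cos φ₂ ,  cos φ₁ sin φ₂ − sin φ₁ cos φ₂ cos Δλ )
  = atan2(+0.0950, +0.7657) = 7.07°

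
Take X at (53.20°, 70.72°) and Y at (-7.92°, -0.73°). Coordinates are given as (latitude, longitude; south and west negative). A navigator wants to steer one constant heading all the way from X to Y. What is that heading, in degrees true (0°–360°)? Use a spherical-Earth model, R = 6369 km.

225.2°

Δψ = ln[tan(π/4+φ₂/2)/tan(π/4+φ₁/2)] = -1.2393
Δλ = -1.2470 rad (taken the short way round)
course = atan2(Δλ, Δψ) = 225.18°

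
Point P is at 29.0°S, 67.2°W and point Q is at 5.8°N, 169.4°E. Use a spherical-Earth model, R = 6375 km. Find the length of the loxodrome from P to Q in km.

Δψ = ln[tan(π/4+φ₂/2)/tan(π/4+φ₁/2)] = +0.6307;  Δφ = +0.6074 rad,  Δλ = -2.1537 rad
q = Δφ/Δψ = 0.9631
d = R·√(Δφ² + q²Δλ²) = 6375·2.16133 = 13778 km

13778 km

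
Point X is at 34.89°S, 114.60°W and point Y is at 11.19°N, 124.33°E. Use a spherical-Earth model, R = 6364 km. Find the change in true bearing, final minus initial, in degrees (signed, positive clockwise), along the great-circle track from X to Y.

+43.1°

Initial bearing θ₁ = atan2(sin Δλ cos φ₂, cos φ₁ sin φ₂ − sin φ₁ cos φ₂ cos Δλ) = 261.18°
Final bearing θ₂ = (initial bearing from the destination back to the start) + 180° = 304.28°
Δθ = θ₂ − θ₁ = +43.1°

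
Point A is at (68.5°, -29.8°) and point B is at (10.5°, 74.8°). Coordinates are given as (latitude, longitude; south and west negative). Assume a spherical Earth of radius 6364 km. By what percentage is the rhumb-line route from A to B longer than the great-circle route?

Great circle: σ = 1.4920 rad → d_gc = Rσ = 9495.1 km
Rhumb: Δφ = -1.0123, Δλ = +1.8256, Δψ = -1.4772, q = Δφ/Δψ = 0.6853 → d_rh = R√(Δφ²+q²Δλ²) = 10241.6 km
Excess = (10241.6 − 9495.1) / 9495.1 = 746.5 / 9495.1 = 7.86% ≈ 7.9%

7.9%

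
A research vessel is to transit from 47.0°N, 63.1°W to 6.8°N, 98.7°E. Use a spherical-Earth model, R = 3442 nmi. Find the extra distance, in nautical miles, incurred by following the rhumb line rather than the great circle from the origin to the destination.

Great circle: cos σ = sin φ₁ sin φ₂ + cos φ₁ cos φ₂ cos Δλ,  σ = 2.1612 rad → d_gc = 7439.0 nmi
Rhumb line: Δψ = -0.8127, q = Δφ/Δψ = 0.8634, d_rh = R√(Δφ²+q²Δλ²) = 8732.4 nmi
Excess = 8732.4 − 7439.0 = 1293.4 ≈ 1293 nmi

1293 nmi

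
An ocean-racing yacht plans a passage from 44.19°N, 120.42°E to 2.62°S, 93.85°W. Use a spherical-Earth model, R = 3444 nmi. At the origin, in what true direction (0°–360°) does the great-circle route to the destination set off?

θ = atan2( sin Δλ·cos φ₂ ,  cos φ₁ sin φ₂ − sin φ₁ cos φ₂ cos Δλ )
  = atan2(+0.5625, +0.5427) = 46.03°

46.0°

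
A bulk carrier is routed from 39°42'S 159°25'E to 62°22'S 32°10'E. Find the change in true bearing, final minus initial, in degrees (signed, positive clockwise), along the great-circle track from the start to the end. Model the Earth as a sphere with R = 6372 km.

+116.0°

At departure: θ₁ = atan2(sin Δλ cos φ₂, cos φ₁ sin φ₂ − sin φ₁ cos φ₂ cos Δλ) = 203.21°
At arrival: θ₂ = atan2(sin Δλ cos φ₁, −cos φ₂ sin φ₁ + sin φ₂ cos φ₁ cos Δλ) = 319.17°
Δθ = θ₂ − θ₁ = +116.0°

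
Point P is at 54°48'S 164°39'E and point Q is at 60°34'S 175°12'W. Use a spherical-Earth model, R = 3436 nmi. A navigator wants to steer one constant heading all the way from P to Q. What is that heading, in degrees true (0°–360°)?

Δψ = ln[tan(π/4+φ₂/2)/tan(π/4+φ₁/2)] = -0.1887
Δλ = +0.3517 rad (taken the short way round)
course = atan2(Δλ, Δψ) = 118.22°

118.2°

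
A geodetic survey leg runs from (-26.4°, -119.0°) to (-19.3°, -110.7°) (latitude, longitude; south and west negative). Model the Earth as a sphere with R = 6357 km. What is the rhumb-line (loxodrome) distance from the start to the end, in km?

1157 km

Rhumb course C = atan2(Δλ, Δψ) with Δψ = ln[tan(π/4+φ₂/2)/tan(π/4+φ₁/2)] = +0.1346, Δλ = +0.1449 → C = 47.11°
d = R·|Δφ| / |cos C| = 6357·0.12392 / 0.68065 = 1157 km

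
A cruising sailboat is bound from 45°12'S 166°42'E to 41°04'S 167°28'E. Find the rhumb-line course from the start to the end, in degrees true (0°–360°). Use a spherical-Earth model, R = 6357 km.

7.7°

Meridional parts: M(φ₁)=-0.8863, M(φ₂)=-0.7874 → ΔM = +0.0989;  Δλ = +0.0134 rad
tan C = Δλ / ΔM = +0.1353 → C = 7.70°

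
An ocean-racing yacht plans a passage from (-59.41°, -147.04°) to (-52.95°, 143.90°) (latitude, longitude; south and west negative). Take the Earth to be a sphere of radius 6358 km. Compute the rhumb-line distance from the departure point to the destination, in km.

Rhumb course C = atan2(Δλ, Δψ) with Δψ = ln[tan(π/4+φ₂/2)/tan(π/4+φ₁/2)] = +0.2032, Δλ = -1.2053 → C = 279.57°
d = R·|Δφ| / |cos C| = 6358·0.11275 / 0.16621 = 4313 km

4313 km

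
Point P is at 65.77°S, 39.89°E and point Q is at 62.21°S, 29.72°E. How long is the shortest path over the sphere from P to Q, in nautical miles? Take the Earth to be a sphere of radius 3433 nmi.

341 nmi

cos σ = sin φ₁ sin φ₂ + cos φ₁ cos φ₂ cos Δλ
      = sin(-65.77°)sin(-62.21°) + cos(-65.77°)cos(-62.21°)cos(-10.17°) = 0.9951
σ = 5.695° → d = Rσ = 3433·0.09940 = 341 nmi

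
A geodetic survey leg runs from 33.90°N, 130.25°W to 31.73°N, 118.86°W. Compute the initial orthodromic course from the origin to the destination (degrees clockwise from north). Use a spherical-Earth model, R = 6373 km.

θ = atan2( sin Δλ·cos φ₂ ,  cos φ₁ sin φ₂ − sin φ₁ cos φ₂ cos Δλ )
  = atan2(+0.1680, -0.0285) = 99.64°

99.6°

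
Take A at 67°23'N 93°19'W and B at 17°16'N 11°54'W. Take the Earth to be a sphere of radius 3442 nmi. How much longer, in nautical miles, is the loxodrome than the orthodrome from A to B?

Great circle: cos σ = sin φ₁ sin φ₂ + cos φ₁ cos φ₂ cos Δλ,  σ = 1.2358 rad → d_gc = 4253.5 nmi
Rhumb line: Δψ = -1.3036, q = Δφ/Δψ = 0.6710, d_rh = R√(Δφ²+q²Δλ²) = 4453.7 nmi
Excess = 4453.7 − 4253.5 = 200.2 ≈ 200 nmi

200 nmi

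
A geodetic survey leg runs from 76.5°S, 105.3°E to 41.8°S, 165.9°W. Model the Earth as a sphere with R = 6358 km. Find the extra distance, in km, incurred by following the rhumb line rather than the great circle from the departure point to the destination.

Great circle: cos σ = sin φ₁ sin φ₂ + cos φ₁ cos φ₂ cos Δλ,  σ = 0.8609 rad → d_gc = 5473.6 km
Rhumb line: Δψ = +1.3296, q = Δφ/Δψ = 0.4555, d_rh = R√(Δφ²+q²Δλ²) = 5913.9 km
Excess = 5913.9 − 5473.6 = 440.3 ≈ 440 km

440 km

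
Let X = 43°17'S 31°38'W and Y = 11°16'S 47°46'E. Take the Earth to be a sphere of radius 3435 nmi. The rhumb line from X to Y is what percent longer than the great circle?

2.1%

Great circle: σ = 1.3023 rad → d_gc = Rσ = 4473.4 nmi
Rhumb: Δφ = +0.5588, Δλ = +1.3858, Δψ = +0.6417, q = Δφ/Δψ = 0.8708 → d_rh = R√(Δφ²+q²Δλ²) = 4568.1 nmi
Excess = (4568.1 − 4473.4) / 4473.4 = 94.7 / 4473.4 = 2.12% ≈ 2.1%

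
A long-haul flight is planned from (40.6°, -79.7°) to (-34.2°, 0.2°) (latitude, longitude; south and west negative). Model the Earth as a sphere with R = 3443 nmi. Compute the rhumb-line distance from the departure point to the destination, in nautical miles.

Rhumb course C = atan2(Δλ, Δψ) with Δψ = ln[tan(π/4+φ₂/2)/tan(π/4+φ₁/2)] = -1.4125, Δλ = +1.3945 → C = 135.37°
d = R·|Δφ| / |cos C| = 3443·1.30551 / 0.71163 = 6316 nmi

6316 nmi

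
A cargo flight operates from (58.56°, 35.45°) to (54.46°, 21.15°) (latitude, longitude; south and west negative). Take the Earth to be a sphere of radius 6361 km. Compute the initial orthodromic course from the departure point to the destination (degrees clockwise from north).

N = sin Δλ·cos φ₂ = -0.1436;  D = cos φ₁ sin φ₂ − sin φ₁ cos φ₂ cos Δλ = -0.0561
initial course = atan2(N, D) = 248.65°

248.6°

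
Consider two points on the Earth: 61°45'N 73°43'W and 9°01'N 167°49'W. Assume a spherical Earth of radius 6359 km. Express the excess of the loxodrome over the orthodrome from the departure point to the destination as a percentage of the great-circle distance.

5.2%

Great circle: σ = 1.4660 rad → d_gc = Rσ = 9322.1 km
Rhumb: Δφ = -0.9204, Δλ = -1.6424, Δψ = -1.2217, q = Δφ/Δψ = 0.7533 → d_rh = R√(Δφ²+q²Δλ²) = 9805.9 km
Excess = (9805.9 − 9322.1) / 9322.1 = 483.8 / 9322.1 = 5.19% ≈ 5.2%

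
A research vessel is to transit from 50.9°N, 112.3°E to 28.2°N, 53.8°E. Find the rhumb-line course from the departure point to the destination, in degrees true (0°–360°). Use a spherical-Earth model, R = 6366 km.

Meridional parts: M(φ₁)=+1.0354, M(φ₂)=+0.5133 → ΔM = -0.5220;  Δλ = -1.0210 rad
tan C = Δλ / ΔM = +1.9560 → C = 242.92°

242.9°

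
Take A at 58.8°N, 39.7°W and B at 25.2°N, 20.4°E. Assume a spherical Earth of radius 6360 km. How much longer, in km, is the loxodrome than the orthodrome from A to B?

136 km

Great circle: cos σ = sin φ₁ sin φ₂ + cos φ₁ cos φ₂ cos Δλ,  σ = 0.9300 rad → d_gc = 5914.7 km
Rhumb line: Δψ = -0.8211, q = Δφ/Δψ = 0.7142, d_rh = R√(Δφ²+q²Δλ²) = 6050.9 km
Excess = 6050.9 − 5914.7 = 136.2 ≈ 136 km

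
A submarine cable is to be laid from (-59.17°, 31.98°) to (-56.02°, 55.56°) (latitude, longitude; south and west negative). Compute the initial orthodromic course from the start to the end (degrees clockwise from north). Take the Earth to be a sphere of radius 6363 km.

86.2°

N = sin Δλ·cos φ₂ = +0.2236;  D = cos φ₁ sin φ₂ − sin φ₁ cos φ₂ cos Δλ = +0.0149
initial course = atan2(N, D) = 86.19°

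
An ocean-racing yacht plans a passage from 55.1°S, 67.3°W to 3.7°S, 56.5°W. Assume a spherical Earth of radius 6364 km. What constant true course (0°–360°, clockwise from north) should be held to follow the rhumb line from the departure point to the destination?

Meridional parts: M(φ₁)=-1.1573, M(φ₂)=-0.0646 → ΔM = +1.0927;  Δλ = +0.1885 rad
tan C = Δλ / ΔM = +0.1725 → C = 9.79°

9.8°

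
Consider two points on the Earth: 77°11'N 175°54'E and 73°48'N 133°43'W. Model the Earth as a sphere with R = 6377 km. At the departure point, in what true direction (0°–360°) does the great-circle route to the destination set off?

79.6°

N = sin Δλ·cos φ₂ = +0.2149;  D = cos φ₁ sin φ₂ − sin φ₁ cos φ₂ cos Δλ = +0.0396
initial course = atan2(N, D) = 79.57°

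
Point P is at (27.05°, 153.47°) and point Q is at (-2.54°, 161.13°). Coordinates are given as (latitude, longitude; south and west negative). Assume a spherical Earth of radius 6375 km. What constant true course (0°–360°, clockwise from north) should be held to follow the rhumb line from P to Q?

Δψ = ln[tan(π/4+φ₂/2)/tan(π/4+φ₁/2)] = -0.5350
Δλ = +0.1337 rad (taken the short way round)
course = atan2(Δλ, Δψ) = 165.97°

166.0°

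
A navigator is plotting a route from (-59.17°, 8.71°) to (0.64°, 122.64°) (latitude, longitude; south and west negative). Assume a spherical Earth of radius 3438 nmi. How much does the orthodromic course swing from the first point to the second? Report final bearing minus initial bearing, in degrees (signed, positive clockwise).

-81.9°

At departure: θ₁ = atan2(sin Δλ cos φ₂, cos φ₁ sin φ₂ − sin φ₁ cos φ₂ cos Δλ) = 110.55°
At arrival: θ₂ = atan2(sin Δλ cos φ₁, −cos φ₂ sin φ₁ + sin φ₂ cos φ₁ cos Δλ) = 28.68°
Δθ = θ₂ − θ₁ = -81.9°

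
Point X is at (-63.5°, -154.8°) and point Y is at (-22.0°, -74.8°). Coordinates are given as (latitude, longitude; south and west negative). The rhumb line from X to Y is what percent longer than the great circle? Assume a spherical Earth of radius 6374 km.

4.5%

Great circle: σ = 1.1515 rad → d_gc = Rσ = 7339.9 km
Rhumb: Δφ = +0.7243, Δλ = +1.3963, Δψ = +1.0524, q = Δφ/Δψ = 0.6882 → d_rh = R√(Δφ²+q²Δλ²) = 7670.3 km
Excess = (7670.3 − 7339.9) / 7339.9 = 330.4 / 7339.9 = 4.50% ≈ 4.5%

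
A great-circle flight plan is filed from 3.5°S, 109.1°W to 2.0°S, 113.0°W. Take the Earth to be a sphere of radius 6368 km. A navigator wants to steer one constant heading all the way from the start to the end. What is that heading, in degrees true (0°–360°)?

291.1°

Δψ = ln[tan(π/4+φ₂/2)/tan(π/4+φ₁/2)] = +0.0262
Δλ = -0.0681 rad (taken the short way round)
course = atan2(Δλ, Δψ) = 291.06°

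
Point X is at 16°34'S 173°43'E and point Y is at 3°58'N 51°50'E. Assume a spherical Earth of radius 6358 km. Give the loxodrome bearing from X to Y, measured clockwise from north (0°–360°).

279.7°

Meridional parts: M(φ₁)=-0.2933, M(φ₂)=+0.0693 → ΔM = +0.3625;  Δλ = -2.1273 rad
tan C = Δλ / ΔM = -5.8676 → C = 279.67°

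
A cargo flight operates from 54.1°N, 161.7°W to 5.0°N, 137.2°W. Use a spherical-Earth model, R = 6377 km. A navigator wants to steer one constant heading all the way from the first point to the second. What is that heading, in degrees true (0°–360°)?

157.6°

Δψ = ln[tan(π/4+φ₂/2)/tan(π/4+φ₁/2)] = -1.0398
Δλ = +0.4276 rad (taken the short way round)
course = atan2(Δλ, Δψ) = 157.65°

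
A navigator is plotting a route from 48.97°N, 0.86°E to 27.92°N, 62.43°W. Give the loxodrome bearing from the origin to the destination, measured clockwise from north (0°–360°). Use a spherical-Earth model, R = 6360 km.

Δψ = ln[tan(π/4+φ₂/2)/tan(π/4+φ₁/2)] = -0.4752
Δλ = -1.1046 rad (taken the short way round)
course = atan2(Δλ, Δψ) = 246.72°

246.7°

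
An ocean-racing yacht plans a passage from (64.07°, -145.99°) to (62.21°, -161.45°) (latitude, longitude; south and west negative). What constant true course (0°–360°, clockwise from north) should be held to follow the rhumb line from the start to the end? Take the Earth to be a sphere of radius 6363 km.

255.1°

Δψ = ln[tan(π/4+φ₂/2)/tan(π/4+φ₁/2)] = -0.0719
Δλ = -0.2698 rad (taken the short way round)
course = atan2(Δλ, Δψ) = 255.08°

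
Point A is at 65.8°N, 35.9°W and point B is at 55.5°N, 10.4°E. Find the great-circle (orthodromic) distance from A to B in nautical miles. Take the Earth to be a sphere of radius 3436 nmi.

1451 nmi

Haversine: a = sin²(Δφ/2)+cos φ₁ cos φ₂ sin²(Δλ/2) = 0.04394;  σ = 2·atan2(√a,√(1−a))
σ = 24.201° → d = Rσ = 3436·0.42239 = 1451 nmi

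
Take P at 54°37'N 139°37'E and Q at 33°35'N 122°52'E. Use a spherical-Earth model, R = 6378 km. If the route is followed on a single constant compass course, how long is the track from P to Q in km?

2686 km

Δψ = ln[tan(π/4+φ₂/2)/tan(π/4+φ₁/2)] = -0.5197;  Δφ = -0.3671 rad,  Δλ = -0.2923 rad
q = Δφ/Δψ = 0.7063
d = R·√(Δφ² + q²Δλ²) = 6378·0.42119 = 2686 km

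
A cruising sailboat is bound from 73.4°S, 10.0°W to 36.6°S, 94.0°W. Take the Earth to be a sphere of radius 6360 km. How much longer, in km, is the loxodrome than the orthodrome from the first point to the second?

Great circle: cos σ = sin φ₁ sin φ₂ + cos φ₁ cos φ₂ cos Δλ,  σ = 0.9331 rad → d_gc = 5934.5 km
Rhumb line: Δψ = +1.2377, q = Δφ/Δψ = 0.5189, d_rh = R√(Δφ²+q²Δλ²) = 6332.5 km
Excess = 6332.5 − 5934.5 = 398.0 ≈ 398 km

398 km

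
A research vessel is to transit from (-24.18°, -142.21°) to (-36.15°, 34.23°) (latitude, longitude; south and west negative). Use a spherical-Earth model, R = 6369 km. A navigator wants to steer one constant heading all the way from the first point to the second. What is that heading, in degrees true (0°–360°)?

94.5°

Δψ = ln[tan(π/4+φ₂/2)/tan(π/4+φ₁/2)] = -0.2424
Δλ = +3.0795 rad (taken the short way round)
course = atan2(Δλ, Δψ) = 94.50°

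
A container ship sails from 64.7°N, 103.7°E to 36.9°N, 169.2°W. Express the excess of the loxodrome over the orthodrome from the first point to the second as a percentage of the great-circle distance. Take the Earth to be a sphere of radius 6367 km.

6.7%

Great circle: σ = 0.9763 rad → d_gc = Rσ = 6215.9 km
Rhumb: Δφ = -0.4852, Δλ = +1.5202, Δψ = -0.8003, q = Δφ/Δψ = 0.6063 → d_rh = R√(Δφ²+q²Δλ²) = 6631.4 km
Excess = (6631.4 − 6215.9) / 6215.9 = 415.5 / 6215.9 = 6.68% ≈ 6.7%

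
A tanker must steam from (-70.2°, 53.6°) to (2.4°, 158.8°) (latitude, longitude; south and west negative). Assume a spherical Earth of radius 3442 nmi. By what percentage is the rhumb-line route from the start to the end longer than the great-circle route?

Great circle: σ = 1.6993 rad → d_gc = Rσ = 5848.9 nmi
Rhumb: Δφ = +1.2671, Δλ = +1.8361, Δψ = +1.7876, q = Δφ/Δψ = 0.7088 → d_rh = R√(Δφ²+q²Δλ²) = 6252.2 nmi
Excess = (6252.2 − 5848.9) / 5848.9 = 403.3 / 5848.9 = 6.90% ≈ 6.9%

6.9%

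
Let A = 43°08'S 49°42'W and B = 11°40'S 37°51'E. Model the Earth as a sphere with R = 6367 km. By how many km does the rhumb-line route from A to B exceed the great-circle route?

Great circle: cos σ = sin φ₁ sin φ₂ + cos φ₁ cos φ₂ cos Δλ,  σ = 1.4012 rad → d_gc = 8921.3 km
Rhumb line: Δψ = +0.6310, q = Δφ/Δψ = 0.8704, d_rh = R√(Δφ²+q²Δλ²) = 9161.5 km
Excess = 9161.5 − 8921.3 = 240.2 ≈ 240 km

240 km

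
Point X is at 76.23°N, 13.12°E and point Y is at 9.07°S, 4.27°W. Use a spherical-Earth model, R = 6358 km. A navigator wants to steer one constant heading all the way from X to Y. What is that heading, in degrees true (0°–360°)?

187.6°

Δψ = ln[tan(π/4+φ₂/2)/tan(π/4+φ₁/2)] = -2.2730
Δλ = -0.3035 rad (taken the short way round)
course = atan2(Δλ, Δψ) = 187.61°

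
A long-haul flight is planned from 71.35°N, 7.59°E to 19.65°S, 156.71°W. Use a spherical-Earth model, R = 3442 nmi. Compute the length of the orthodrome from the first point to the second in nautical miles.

cos σ = sin φ₁ sin φ₂ + cos φ₁ cos φ₂ cos Δλ
      = sin(71.35°)sin(-19.65°) + cos(71.35°)cos(-19.65°)cos(-164.30°) = -0.6085
σ = 127.484° → d = Rσ = 3442·2.22502 = 7659 nmi

7659 nmi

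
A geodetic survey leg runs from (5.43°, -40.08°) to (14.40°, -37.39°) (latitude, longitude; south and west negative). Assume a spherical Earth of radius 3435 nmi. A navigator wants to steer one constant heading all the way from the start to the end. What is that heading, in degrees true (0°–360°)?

Δψ = ln[tan(π/4+φ₂/2)/tan(π/4+φ₁/2)] = +0.1591
Δλ = +0.0469 rad (taken the short way round)
course = atan2(Δλ, Δψ) = 16.44°

16.4°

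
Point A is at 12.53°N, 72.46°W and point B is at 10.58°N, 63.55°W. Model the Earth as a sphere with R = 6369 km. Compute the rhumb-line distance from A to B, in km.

Δψ = ln[tan(π/4+φ₂/2)/tan(π/4+φ₁/2)] = -0.0347;  Δφ = -0.0340 rad,  Δλ = +0.1555 rad
q = Δφ/Δψ = 0.9797
d = R·√(Δφ² + q²Δλ²) = 6369·0.15610 = 994 km

994 km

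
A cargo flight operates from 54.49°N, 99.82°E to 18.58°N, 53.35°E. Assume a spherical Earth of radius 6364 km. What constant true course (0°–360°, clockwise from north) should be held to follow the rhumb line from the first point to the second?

Meridional parts: M(φ₁)=+1.1388, M(φ₂)=+0.3301 → ΔM = -0.8087;  Δλ = -0.8111 rad
tan C = Δλ / ΔM = +1.0029 → C = 225.08°

225.1°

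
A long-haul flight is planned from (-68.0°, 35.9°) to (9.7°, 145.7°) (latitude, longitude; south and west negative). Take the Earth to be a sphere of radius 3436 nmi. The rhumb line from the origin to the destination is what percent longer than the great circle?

6.5%

Great circle: σ = 1.8559 rad → d_gc = Rσ = 6377.0 nmi
Rhumb: Δφ = +1.3561, Δλ = +1.9164, Δψ = +1.8081, q = Δφ/Δψ = 0.7500 → d_rh = R√(Δφ²+q²Δλ²) = 6790.0 nmi
Excess = (6790.0 − 6377.0) / 6377.0 = 413.0 / 6377.0 = 6.48% ≈ 6.5%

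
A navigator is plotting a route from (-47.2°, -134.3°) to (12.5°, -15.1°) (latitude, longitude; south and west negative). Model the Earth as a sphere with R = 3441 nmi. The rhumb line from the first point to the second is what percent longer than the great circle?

3.4%

Great circle: σ = 2.0742 rad → d_gc = Rσ = 7137.4 nmi
Rhumb: Δφ = +1.0420, Δλ = +2.0804, Δψ = +1.1567, q = Δφ/Δψ = 0.9008 → d_rh = R√(Δφ²+q²Δλ²) = 7378.5 nmi
Excess = (7378.5 − 7137.4) / 7137.4 = 241.1 / 7137.4 = 3.38% ≈ 3.4%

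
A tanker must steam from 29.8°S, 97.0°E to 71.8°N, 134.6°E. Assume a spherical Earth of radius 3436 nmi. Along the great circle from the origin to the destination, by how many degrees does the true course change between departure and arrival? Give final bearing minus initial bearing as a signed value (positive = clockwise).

+21.9°

Initial bearing θ₁ = atan2(sin Δλ cos φ₂, cos φ₁ sin φ₂ − sin φ₁ cos φ₂ cos Δλ) = 11.37°
Final bearing θ₂ = (initial bearing from the destination back to the start) + 180° = 33.22°
Δθ = θ₂ − θ₁ = +21.9°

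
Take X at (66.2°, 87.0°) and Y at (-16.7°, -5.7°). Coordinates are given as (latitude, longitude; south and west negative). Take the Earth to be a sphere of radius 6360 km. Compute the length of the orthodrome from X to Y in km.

Haversine: a = sin²(Δφ/2)+cos φ₁ cos φ₂ sin²(Δλ/2) = 0.64057;  σ = 2·atan2(√a,√(1−a))
σ = 106.328° → d = Rσ = 6360·1.85577 = 11803 km

11803 km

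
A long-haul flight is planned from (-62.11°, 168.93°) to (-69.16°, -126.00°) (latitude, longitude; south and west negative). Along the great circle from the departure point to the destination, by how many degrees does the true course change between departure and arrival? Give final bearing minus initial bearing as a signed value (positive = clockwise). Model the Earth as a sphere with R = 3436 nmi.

-60.4°

At departure: θ₁ = atan2(sin Δλ cos φ₂, cos φ₁ sin φ₂ − sin φ₁ cos φ₂ cos Δλ) = 133.36°
At arrival: θ₂ = atan2(sin Δλ cos φ₁, −cos φ₂ sin φ₁ + sin φ₂ cos φ₁ cos Δλ) = 72.94°
Δθ = θ₂ − θ₁ = -60.4°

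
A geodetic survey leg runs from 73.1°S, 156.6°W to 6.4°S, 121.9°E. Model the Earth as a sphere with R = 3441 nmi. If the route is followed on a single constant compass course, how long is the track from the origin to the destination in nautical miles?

5111 nmi

Δψ = ln[tan(π/4+φ₂/2)/tan(π/4+φ₁/2)] = +1.7948;  Δφ = +1.1641 rad,  Δλ = -1.4224 rad
q = Δφ/Δψ = 0.6486
d = R·√(Δφ² + q²Δλ²) = 3441·1.48539 = 5111 nmi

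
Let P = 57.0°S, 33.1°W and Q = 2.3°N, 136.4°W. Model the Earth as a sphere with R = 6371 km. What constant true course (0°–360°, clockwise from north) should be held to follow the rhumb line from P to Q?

304.9°

Δψ = ln[tan(π/4+φ₂/2)/tan(π/4+φ₁/2)] = +1.2568
Δλ = -1.8029 rad (taken the short way round)
course = atan2(Δλ, Δψ) = 304.88°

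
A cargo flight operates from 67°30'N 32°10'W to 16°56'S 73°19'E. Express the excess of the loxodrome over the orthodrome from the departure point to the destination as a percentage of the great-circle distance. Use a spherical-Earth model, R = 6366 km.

5.0%

Great circle: σ = 1.9464 rad → d_gc = Rσ = 12390.7 km
Rhumb: Δφ = -1.4736, Δλ = +1.8410, Δψ = -1.9148, q = Δφ/Δψ = 0.7696 → d_rh = R√(Δφ²+q²Δλ²) = 13013.9 km
Excess = (13013.9 − 12390.7) / 12390.7 = 623.2 / 12390.7 = 5.03% ≈ 5.0%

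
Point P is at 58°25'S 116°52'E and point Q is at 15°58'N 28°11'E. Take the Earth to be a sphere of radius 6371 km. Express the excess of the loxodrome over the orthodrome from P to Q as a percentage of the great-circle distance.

2.3%

Great circle: σ = 1.7954 rad → d_gc = Rσ = 11438.8 km
Rhumb: Δφ = +1.2982, Δλ = -1.5478, Δψ = +1.5453, q = Δφ/Δψ = 0.8401 → d_rh = R√(Δφ²+q²Δλ²) = 11706.5 km
Excess = (11706.5 − 11438.8) / 11438.8 = 267.7 / 11438.8 = 2.34% ≈ 2.3%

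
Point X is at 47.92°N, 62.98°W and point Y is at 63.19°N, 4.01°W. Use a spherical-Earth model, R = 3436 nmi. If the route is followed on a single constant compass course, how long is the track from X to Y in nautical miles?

Rhumb course C = atan2(Δλ, Δψ) with Δψ = ln[tan(π/4+φ₂/2)/tan(π/4+φ₁/2)] = +0.4787, Δλ = +1.0292 → C = 65.05°
d = R·|Δφ| / |cos C| = 3436·0.26651 / 0.42175 = 2171 nmi

2171 nmi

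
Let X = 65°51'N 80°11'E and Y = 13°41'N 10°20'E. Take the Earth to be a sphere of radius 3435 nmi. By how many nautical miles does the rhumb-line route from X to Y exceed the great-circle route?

129 nmi

Great circle: cos σ = sin φ₁ sin φ₂ + cos φ₁ cos φ₂ cos Δλ,  σ = 1.2102 rad → d_gc = 4157.2 nmi
Rhumb line: Δψ = -1.3010, q = Δφ/Δψ = 0.6998, d_rh = R√(Δφ²+q²Δλ²) = 4286.0 nmi
Excess = 4286.0 − 4157.2 = 128.8 ≈ 129 nmi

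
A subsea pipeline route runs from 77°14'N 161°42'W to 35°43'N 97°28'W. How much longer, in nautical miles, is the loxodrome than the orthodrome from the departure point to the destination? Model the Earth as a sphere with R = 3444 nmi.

114 nmi

Great circle: cos σ = sin φ₁ sin φ₂ + cos φ₁ cos φ₂ cos Δλ,  σ = 0.8667 rad → d_gc = 2984.9 nmi
Rhumb line: Δψ = -1.5222, q = Δφ/Δψ = 0.4760, d_rh = R√(Δφ²+q²Δλ²) = 3099.3 nmi
Excess = 3099.3 − 2984.9 = 114.4 ≈ 114 nmi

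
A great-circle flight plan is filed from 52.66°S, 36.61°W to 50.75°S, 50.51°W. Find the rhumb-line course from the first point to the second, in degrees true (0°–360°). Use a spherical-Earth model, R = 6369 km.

Meridional parts: M(φ₁)=-1.0850, M(φ₂)=-1.0312 → ΔM = +0.0538;  Δλ = -0.2426 rad
tan C = Δλ / ΔM = -4.5091 → C = 282.50°

282.5°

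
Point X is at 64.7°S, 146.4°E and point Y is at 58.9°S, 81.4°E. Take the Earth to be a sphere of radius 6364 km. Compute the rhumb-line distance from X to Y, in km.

Δψ = ln[tan(π/4+φ₂/2)/tan(π/4+φ₁/2)] = +0.2150;  Δφ = +0.1012 rad,  Δλ = -1.1345 rad
q = Δφ/Δψ = 0.4709
d = R·√(Δφ² + q²Δλ²) = 6364·0.54377 = 3461 km

3461 km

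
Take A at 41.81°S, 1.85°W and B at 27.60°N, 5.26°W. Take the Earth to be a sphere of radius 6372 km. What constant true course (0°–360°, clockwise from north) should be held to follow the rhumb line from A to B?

Δψ = ln[tan(π/4+φ₂/2)/tan(π/4+φ₁/2)] = +1.3062
Δλ = -0.0595 rad (taken the short way round)
course = atan2(Δλ, Δψ) = 357.39°

357.4°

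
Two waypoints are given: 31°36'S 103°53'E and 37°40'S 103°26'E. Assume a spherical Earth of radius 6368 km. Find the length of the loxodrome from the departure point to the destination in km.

Rhumb course C = atan2(Δλ, Δψ) with Δψ = ln[tan(π/4+φ₂/2)/tan(π/4+φ₁/2)] = -0.1288, Δλ = -0.0079 → C = 183.49°
d = R·|Δφ| / |cos C| = 6368·0.10588 / 0.99815 = 676 km

676 km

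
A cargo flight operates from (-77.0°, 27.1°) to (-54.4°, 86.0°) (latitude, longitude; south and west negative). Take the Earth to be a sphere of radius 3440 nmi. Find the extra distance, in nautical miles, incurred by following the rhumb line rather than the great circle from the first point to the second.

69 nmi

Great circle: cos σ = sin φ₁ sin φ₂ + cos φ₁ cos φ₂ cos Δλ,  σ = 0.5357 rad → d_gc = 1842.9 nmi
Rhumb line: Δψ = +1.0360, q = Δφ/Δψ = 0.3807, d_rh = R√(Δφ²+q²Δλ²) = 1911.5 nmi
Excess = 1911.5 − 1842.9 = 68.6 ≈ 69 nmi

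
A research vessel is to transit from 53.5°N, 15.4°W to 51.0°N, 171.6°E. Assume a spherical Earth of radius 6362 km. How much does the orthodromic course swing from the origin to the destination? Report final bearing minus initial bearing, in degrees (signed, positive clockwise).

Initial bearing θ₁ = atan2(sin Δλ cos φ₂, cos φ₁ sin φ₂ − sin φ₁ cos φ₂ cos Δλ) = 355.45°
Final bearing θ₂ = (initial bearing from the destination back to the start) + 180° = 184.30°
Δθ = θ₂ − θ₁ = -171.2°

-171.2°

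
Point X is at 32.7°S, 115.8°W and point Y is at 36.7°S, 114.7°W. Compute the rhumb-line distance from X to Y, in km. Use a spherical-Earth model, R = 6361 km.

455 km

Δψ = ln[tan(π/4+φ₂/2)/tan(π/4+φ₁/2)] = -0.0849;  Δφ = -0.0698 rad,  Δλ = +0.0192 rad
q = Δφ/Δψ = 0.8218
d = R·√(Δφ² + q²Δλ²) = 6361·0.07157 = 455 km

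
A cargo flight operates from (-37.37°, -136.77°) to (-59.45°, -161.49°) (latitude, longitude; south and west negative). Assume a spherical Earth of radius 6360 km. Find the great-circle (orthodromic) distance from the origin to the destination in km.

3016 km

cos σ = sin φ₁ sin φ₂ + cos φ₁ cos φ₂ cos Δλ
      = sin(-37.37°)sin(-59.45°) + cos(-37.37°)cos(-59.45°)cos(-24.72°) = 0.8896
σ = 27.172° → d = Rσ = 6360·0.47423 = 3016 km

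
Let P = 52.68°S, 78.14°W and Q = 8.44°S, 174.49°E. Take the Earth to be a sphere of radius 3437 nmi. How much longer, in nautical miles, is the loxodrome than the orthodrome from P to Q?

Great circle: cos σ = sin φ₁ sin φ₂ + cos φ₁ cos φ₂ cos Δλ,  σ = 1.6331 rad → d_gc = 5613.1 nmi
Rhumb line: Δψ = +0.9377, q = Δφ/Δψ = 0.8234, d_rh = R√(Δφ²+q²Δλ²) = 5930.3 nmi
Excess = 5930.3 − 5613.1 = 317.2 ≈ 317 nmi

317 nmi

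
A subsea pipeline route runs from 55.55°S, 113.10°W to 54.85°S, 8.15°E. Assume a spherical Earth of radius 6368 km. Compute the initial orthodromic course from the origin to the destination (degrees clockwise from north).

θ = atan2( sin Δλ·cos φ₂ ,  cos φ₁ sin φ₂ − sin φ₁ cos φ₂ cos Δλ )
  = atan2(+0.4922, -0.7088) = 145.22°

145.2°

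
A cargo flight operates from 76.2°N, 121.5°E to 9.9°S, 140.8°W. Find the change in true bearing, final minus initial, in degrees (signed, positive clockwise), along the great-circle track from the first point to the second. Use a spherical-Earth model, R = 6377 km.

Initial bearing θ₁ = atan2(sin Δλ cos φ₂, cos φ₁ sin φ₂ − sin φ₁ cos φ₂ cos Δλ) = 84.90°
Final bearing θ₂ = (initial bearing from the destination back to the start) + 180° = 166.04°
Δθ = θ₂ − θ₁ = +81.1°

+81.1°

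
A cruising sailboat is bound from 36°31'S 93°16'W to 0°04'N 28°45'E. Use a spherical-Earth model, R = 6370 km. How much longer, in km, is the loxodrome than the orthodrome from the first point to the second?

Great circle: cos σ = sin φ₁ sin φ₂ + cos φ₁ cos φ₂ cos Δλ,  σ = 2.0117 rad → d_gc = 12814.68 km
Rhumb line: Δψ = +0.6866, q = Δφ/Δψ = 0.9299, d_rh = R√(Δφ²+q²Δλ²) = 13254.23 km
Excess = 13254.23 − 12814.68 = 439.55 ≈ 440 km

440 km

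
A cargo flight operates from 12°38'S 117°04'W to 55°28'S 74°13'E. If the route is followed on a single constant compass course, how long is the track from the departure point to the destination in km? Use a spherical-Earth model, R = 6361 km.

15544 km

Rhumb course C = atan2(Δλ, Δψ) with Δψ = ln[tan(π/4+φ₂/2)/tan(π/4+φ₁/2)] = -0.9462, Δλ = -2.9447 → C = 252.19°
d = R·|Δφ| / |cos C| = 6361·0.74758 / 0.30593 = 15544 km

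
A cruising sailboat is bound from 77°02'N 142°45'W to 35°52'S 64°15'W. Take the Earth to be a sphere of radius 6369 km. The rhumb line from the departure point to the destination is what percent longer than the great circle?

2.4%

Great circle: σ = 2.1350 rad → d_gc = Rσ = 13597.6 km
Rhumb: Δφ = -1.9705, Δλ = +1.3701, Δψ = -2.8461, q = Δφ/Δψ = 0.6923 → d_rh = R√(Δφ²+q²Δλ²) = 13928.4 km
Excess = (13928.4 − 13597.6) / 13597.6 = 330.8 / 13597.6 = 2.43% ≈ 2.4%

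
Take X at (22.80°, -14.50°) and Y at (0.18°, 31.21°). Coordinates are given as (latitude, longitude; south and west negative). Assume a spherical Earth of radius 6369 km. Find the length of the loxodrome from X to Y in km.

5547 km

Rhumb course C = atan2(Δλ, Δψ) with Δψ = ln[tan(π/4+φ₂/2)/tan(π/4+φ₁/2)] = -0.4057, Δλ = +0.7978 → C = 116.96°
d = R·|Δφ| / |cos C| = 6369·0.39479 / 0.45331 = 5547 km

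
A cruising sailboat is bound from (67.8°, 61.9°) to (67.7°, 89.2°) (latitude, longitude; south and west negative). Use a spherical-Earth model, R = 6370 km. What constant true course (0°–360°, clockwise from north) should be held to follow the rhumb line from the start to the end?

90.6°

Meridional parts: M(φ₁)=+1.6287, M(φ₂)=+1.6241 → ΔM = -0.0046;  Δλ = +0.4765 rad
tan C = Δλ / ΔM = -103.3709 → C = 90.55°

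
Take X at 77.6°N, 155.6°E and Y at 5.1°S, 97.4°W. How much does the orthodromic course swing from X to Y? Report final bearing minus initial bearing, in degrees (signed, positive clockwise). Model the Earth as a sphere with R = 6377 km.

At departure: θ₁ = atan2(sin Δλ cos φ₂, cos φ₁ sin φ₂ − sin φ₁ cos φ₂ cos Δλ) = 74.43°
At arrival: θ₂ = atan2(sin Δλ cos φ₁, −cos φ₂ sin φ₁ + sin φ₂ cos φ₁ cos Δλ) = 168.01°
Δθ = θ₂ − θ₁ = +93.6°

+93.6°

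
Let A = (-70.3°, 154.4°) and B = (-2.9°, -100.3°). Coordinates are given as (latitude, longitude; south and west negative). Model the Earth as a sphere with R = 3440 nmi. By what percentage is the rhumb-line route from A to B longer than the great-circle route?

Great circle: σ = 1.6120 rad → d_gc = Rσ = 5545.3 nmi
Rhumb: Δφ = +1.1764, Δλ = +1.8378, Δψ = +1.7002, q = Δφ/Δψ = 0.6919 → d_rh = R√(Δφ²+q²Δλ²) = 5959.0 nmi
Excess = (5959.0 − 5545.3) / 5545.3 = 413.7 / 5545.3 = 7.46% ≈ 7.5%

7.5%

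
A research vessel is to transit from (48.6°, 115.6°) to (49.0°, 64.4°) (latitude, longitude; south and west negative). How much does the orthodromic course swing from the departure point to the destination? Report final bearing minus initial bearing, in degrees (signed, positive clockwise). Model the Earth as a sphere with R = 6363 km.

Initial bearing θ₁ = atan2(sin Δλ cos φ₂, cos φ₁ sin φ₂ − sin φ₁ cos φ₂ cos Δλ) = 290.46°
Final bearing θ₂ = (initial bearing from the destination back to the start) + 180° = 250.81°
Δθ = θ₂ − θ₁ = -39.6°

-39.6°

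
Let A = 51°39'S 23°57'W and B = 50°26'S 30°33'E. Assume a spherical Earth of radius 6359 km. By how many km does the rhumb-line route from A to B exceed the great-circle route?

89 km

Great circle: cos σ = sin φ₁ sin φ₂ + cos φ₁ cos φ₂ cos Δλ,  σ = 0.5844 rad → d_gc = 3716.0 km
Rhumb line: Δψ = +0.0338, q = Δφ/Δψ = 0.6287, d_rh = R√(Δφ²+q²Δλ²) = 3805.3 km
Excess = 3805.3 − 3716.0 = 89.3 ≈ 89 km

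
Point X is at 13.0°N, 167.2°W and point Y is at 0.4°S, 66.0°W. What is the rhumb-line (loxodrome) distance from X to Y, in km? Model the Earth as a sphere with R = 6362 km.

11242 km

Rhumb course C = atan2(Δλ, Δψ) with Δψ = ln[tan(π/4+φ₂/2)/tan(π/4+φ₁/2)] = -0.2358, Δλ = +1.7663 → C = 97.61°
d = R·|Δφ| / |cos C| = 6362·0.23387 / 0.13235 = 11242 km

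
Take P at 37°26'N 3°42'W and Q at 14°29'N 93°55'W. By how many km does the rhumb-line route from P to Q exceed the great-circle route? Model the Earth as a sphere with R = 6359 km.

Great circle: cos σ = sin φ₁ sin φ₂ + cos φ₁ cos φ₂ cos Δλ,  σ = 1.4211 rad → d_gc = 9036.9 km
Rhumb line: Δψ = -0.4500, q = Δφ/Δψ = 0.8902, d_rh = R√(Δφ²+q²Δλ²) = 9270.0 km
Excess = 9270.0 − 9036.9 = 233.1 ≈ 233 km

233 km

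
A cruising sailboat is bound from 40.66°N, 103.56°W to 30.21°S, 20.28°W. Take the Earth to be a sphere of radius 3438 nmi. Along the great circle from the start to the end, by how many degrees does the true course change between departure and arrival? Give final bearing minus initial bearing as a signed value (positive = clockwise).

Initial bearing θ₁ = atan2(sin Δλ cos φ₂, cos φ₁ sin φ₂ − sin φ₁ cos φ₂ cos Δλ) = 117.54°
Final bearing θ₂ = (initial bearing from the destination back to the start) + 180° = 128.89°
Δθ = θ₂ − θ₁ = +11.4°

+11.4°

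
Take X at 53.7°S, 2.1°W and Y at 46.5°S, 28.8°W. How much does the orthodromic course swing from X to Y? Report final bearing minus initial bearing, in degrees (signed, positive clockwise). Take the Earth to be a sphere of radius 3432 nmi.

Initial bearing θ₁ = atan2(sin Δλ cos φ₂, cos φ₁ sin φ₂ − sin φ₁ cos φ₂ cos Δλ) = 282.08°
Final bearing θ₂ = (initial bearing from the destination back to the start) + 180° = 302.75°
Δθ = θ₂ − θ₁ = +20.7°

+20.7°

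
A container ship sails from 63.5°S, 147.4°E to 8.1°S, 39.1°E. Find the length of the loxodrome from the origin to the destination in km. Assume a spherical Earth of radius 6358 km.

10824 km

Δψ = ln[tan(π/4+φ₂/2)/tan(π/4+φ₁/2)] = +1.3043;  Δφ = +0.9669 rad,  Δλ = -1.8902 rad
q = Δφ/Δψ = 0.7413
d = R·√(Δφ² + q²Δλ²) = 6358·1.70245 = 10824 km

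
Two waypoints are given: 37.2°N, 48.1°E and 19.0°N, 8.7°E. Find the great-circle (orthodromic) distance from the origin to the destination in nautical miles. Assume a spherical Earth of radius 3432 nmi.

2327 nmi

Haversine: a = sin²(Δφ/2)+cos φ₁ cos φ₂ sin²(Δλ/2) = 0.11059;  σ = 2·atan2(√a,√(1−a))
σ = 38.848° → d = Rσ = 3432·0.67803 = 2327 nmi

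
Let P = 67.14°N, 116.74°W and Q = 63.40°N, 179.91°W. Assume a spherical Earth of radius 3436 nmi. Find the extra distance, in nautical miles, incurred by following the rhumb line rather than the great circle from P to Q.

Great circle: cos σ = sin φ₁ sin φ₂ + cos φ₁ cos φ₂ cos Δλ,  σ = 0.4454 rad → d_gc = 1530.4 nmi
Rhumb line: Δψ = -0.1563, q = Δφ/Δψ = 0.4176, d_rh = R√(Δφ²+q²Δλ²) = 1597.7 nmi
Excess = 1597.7 − 1530.4 = 67.3 ≈ 67 nmi

67 nmi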